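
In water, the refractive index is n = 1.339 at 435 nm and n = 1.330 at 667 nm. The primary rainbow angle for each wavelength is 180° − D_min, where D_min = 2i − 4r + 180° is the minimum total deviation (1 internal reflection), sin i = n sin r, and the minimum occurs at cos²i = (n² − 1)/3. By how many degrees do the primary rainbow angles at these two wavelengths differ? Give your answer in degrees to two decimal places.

1.30°

At 435 nm (n = 1.339): cos²i = 0.26431 → i = 59.062°, r = 39.834°, D_min = 138.786°, rainbow angle = 41.214°.
At 667 nm (n = 1.330): cos²i = 0.25630 → i = 59.585°, r = 40.422°, D_min = 137.484°, rainbow angle = 42.516°.
Angular width = |41.214° − 42.516°| = 1.303°.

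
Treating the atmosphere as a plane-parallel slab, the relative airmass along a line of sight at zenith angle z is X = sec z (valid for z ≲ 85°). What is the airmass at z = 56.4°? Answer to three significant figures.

1.81

X = sec z = 1/cos 56.4° = 1/0.5534 = 1.8070.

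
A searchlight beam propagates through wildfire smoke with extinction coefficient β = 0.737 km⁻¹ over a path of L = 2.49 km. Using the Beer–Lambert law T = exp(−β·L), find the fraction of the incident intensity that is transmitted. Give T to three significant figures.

τ = β·L = 0.737 × 2.49 = 1.8351.
T = exp(−1.8351) = 0.1596.

0.160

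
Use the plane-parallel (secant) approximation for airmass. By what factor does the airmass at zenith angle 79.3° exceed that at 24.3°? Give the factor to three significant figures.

4.91

X(79.3°)/X(24.3°) = sec 79.3° / sec 24.3° = cos 24.3° / cos 79.3° = 0.9114/0.1857 = 4.9088.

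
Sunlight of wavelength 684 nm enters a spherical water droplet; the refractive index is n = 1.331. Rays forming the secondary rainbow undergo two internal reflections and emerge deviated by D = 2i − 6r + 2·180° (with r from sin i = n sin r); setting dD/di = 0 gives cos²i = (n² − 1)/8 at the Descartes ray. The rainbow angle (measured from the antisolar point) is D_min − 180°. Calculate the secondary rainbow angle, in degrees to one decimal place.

50.4°

cos²i = (1.77156 − 1)/8 = 0.09645; i = arccos(0.31056) = 71.907°.
sin r = sin 71.907°/1.331 = 0.71417; r = 45.575°.
D_min = 2·71.907° − 6·45.575° + 360° = 230.365°.
Rainbow angle = D_min − 180° = 50.365°.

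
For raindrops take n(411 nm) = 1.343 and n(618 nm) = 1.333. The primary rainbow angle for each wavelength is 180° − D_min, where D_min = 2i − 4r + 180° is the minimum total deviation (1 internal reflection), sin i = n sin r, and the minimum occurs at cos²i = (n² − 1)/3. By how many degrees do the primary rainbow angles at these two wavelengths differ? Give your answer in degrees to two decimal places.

At 411 nm (n = 1.343): cos²i = 0.26788 → i = 58.830°, r = 39.577°, D_min = 139.354°, rainbow angle = 40.646°.
At 618 nm (n = 1.333): cos²i = 0.25896 → i = 59.410°, r = 40.225°, D_min = 137.922°, rainbow angle = 42.078°.
Angular width = |40.646° − 42.078°| = 1.432°.

1.43°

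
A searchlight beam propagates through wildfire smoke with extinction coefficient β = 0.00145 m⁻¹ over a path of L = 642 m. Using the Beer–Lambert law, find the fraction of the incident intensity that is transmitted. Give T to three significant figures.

0.394

τ = β·L = 0.00145 × 642 = 0.9309.
T = exp(−0.9309) = 0.3942.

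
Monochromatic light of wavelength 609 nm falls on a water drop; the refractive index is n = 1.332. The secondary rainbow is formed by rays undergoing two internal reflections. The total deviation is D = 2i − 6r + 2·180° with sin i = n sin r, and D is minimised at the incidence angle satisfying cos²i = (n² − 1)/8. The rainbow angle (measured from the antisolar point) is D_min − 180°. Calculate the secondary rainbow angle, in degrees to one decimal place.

50.6°

cos²i = (1.77422 − 1)/8 = 0.09678; i = arccos(0.31109) = 71.875°.
sin r = sin 71.875°/1.332 = 0.71350; r = 45.520°.
D_min = 2·71.875° − 6·45.520° + 360° = 230.628°.
Rainbow angle = D_min − 180° = 50.628°.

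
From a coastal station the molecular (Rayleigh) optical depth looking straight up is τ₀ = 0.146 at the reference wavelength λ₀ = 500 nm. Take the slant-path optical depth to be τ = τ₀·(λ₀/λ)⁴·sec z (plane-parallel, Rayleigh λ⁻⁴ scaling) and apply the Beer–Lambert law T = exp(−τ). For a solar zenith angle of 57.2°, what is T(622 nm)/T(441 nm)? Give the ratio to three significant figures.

Airmass: sec 57.2° = 1.8460.
τ(622 nm) = 0.146 × (500/622)⁴ × 1.8460 = 0.146 × 0.4176 × 1.8460 = 0.1125.
τ(441 nm) = 0.146 × (500/441)⁴ × 1.8460 = 0.146 × 1.6524 × 1.8460 = 0.4454.
T(622)/T(441) = exp(τ_B − τ_A) = exp(0.3328) = 1.3949.

1.39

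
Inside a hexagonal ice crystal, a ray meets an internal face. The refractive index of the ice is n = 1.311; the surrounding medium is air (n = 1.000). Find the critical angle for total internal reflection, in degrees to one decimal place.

sin θ_c = n_air / n = 1.000 / 1.311 = 0.7628.
θ_c = arcsin(0.7628) = 49.71°.

49.7°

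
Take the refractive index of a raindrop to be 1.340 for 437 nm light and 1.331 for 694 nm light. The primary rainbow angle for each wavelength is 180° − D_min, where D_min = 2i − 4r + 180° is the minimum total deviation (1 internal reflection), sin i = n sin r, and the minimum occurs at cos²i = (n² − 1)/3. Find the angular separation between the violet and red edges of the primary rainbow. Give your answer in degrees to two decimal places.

1.30°

At 437 nm (n = 1.340): cos²i = 0.26520 → i = 59.004°, r = 39.770°, D_min = 138.929°, rainbow angle = 41.071°.
At 694 nm (n = 1.331): cos²i = 0.25719 → i = 59.527°, r = 40.356°, D_min = 137.630°, rainbow angle = 42.370°.
Angular width = |41.071° − 42.370°| = 1.299°.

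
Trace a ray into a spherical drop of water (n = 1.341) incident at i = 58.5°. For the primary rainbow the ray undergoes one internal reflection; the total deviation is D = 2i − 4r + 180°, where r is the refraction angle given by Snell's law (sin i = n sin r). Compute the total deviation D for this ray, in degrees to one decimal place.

sin r = sin 58.5° / 1.341 = 0.8526/1.341 = 0.6358; r = 39.48°.
D = 2·58.5° − 4·39.48° + 180° = 117.00° − 157.92° + 180° = 139.08°.

139.1°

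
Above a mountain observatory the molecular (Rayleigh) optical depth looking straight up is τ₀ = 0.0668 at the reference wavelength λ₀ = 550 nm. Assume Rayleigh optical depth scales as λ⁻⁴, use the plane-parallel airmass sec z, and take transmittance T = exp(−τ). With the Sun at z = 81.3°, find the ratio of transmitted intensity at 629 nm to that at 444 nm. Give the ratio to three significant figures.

Airmass: sec 81.3° = 6.6111.
τ(629 nm) = 0.0668 × (550/629)⁴ × 6.6111 = 0.0668 × 0.5846 × 6.6111 = 0.2582.
τ(444 nm) = 0.0668 × (550/444)⁴ × 6.6111 = 0.0668 × 2.3546 × 6.6111 = 1.0398.
T(629)/T(444) = exp(τ_B − τ_A) = exp(0.7817) = 2.1851.

2.19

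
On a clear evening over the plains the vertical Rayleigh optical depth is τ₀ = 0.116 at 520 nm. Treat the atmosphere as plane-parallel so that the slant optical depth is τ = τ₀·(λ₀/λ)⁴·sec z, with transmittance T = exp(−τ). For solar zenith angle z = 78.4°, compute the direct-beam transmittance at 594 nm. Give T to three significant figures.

0.713

sec 78.4° = 4.9732.
τ = 0.116 × (520/594)⁴ × 4.9732 = 0.116 × 0.5873 × 4.9732 = 0.3388.
T = exp(−0.3388) = 0.7126.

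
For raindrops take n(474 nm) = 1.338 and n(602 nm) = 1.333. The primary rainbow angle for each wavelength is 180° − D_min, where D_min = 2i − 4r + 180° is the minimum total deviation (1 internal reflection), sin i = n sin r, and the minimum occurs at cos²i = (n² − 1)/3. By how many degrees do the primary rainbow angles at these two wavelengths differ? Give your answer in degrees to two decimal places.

0.72°

At 474 nm (n = 1.338): cos²i = 0.26341 → i = 59.120°, r = 39.899°, D_min = 138.643°, rainbow angle = 41.357°.
At 602 nm (n = 1.333): cos²i = 0.25896 → i = 59.410°, r = 40.225°, D_min = 137.922°, rainbow angle = 42.078°.
Angular width = |41.357° − 42.078°| = 0.722°.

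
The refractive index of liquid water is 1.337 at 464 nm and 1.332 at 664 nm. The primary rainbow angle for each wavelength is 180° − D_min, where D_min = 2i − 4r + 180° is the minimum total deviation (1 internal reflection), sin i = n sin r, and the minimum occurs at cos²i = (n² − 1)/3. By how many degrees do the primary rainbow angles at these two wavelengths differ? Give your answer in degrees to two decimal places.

At 464 nm (n = 1.337): cos²i = 0.26252 → i = 59.178°, r = 39.964°, D_min = 138.500°, rainbow angle = 41.500°.
At 664 nm (n = 1.332): cos²i = 0.25807 → i = 59.469°, r = 40.290°, D_min = 137.776°, rainbow angle = 42.224°.
Angular width = |41.500° − 42.224°| = 0.724°.

0.72°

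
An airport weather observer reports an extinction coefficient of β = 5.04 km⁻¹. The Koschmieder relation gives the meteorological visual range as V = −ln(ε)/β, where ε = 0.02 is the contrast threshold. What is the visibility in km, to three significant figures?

V = −ln(0.02) / 5.04 = 3.912 / 5.04 = 0.7762 km.

0.776 km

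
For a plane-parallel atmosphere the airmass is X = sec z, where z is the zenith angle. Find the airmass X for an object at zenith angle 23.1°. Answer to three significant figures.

X = sec z = 1/cos 23.1° = 1/0.9198 = 1.0872.

1.09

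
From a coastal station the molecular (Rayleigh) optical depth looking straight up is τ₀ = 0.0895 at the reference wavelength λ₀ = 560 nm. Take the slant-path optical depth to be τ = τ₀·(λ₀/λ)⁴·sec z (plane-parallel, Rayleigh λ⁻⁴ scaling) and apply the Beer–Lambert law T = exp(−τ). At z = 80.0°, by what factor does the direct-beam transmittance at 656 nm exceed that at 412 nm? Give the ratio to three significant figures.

Airmass: sec 80.0° = 5.7588.
τ(656 nm) = 0.0895 × (560/656)⁴ × 5.7588 = 0.0895 × 0.5311 × 5.7588 = 0.2737.
τ(412 nm) = 0.0895 × (560/412)⁴ × 5.7588 = 0.0895 × 3.4132 × 5.7588 = 1.7592.
T(656)/T(412) = exp(τ_B − τ_A) = exp(1.4855) = 4.4171.

4.42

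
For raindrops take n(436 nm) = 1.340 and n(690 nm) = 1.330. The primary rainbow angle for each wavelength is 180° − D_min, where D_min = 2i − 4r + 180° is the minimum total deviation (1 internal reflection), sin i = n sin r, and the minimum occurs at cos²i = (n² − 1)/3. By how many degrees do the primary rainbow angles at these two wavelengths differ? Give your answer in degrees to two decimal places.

1.45°

At 436 nm (n = 1.340): cos²i = 0.26520 → i = 59.004°, r = 39.770°, D_min = 138.929°, rainbow angle = 41.071°.
At 690 nm (n = 1.330): cos²i = 0.25630 → i = 59.585°, r = 40.422°, D_min = 137.484°, rainbow angle = 42.516°.
Angular width = |41.071° − 42.516°| = 1.445°.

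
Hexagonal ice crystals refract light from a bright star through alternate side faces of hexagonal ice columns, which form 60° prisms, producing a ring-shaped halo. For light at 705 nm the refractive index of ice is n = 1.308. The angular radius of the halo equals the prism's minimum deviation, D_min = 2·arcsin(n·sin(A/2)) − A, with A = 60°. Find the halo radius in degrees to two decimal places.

n·sin(A/2) = 1.308 × sin 30° = 1.308 × 0.5000 = 0.6540.
D_min = 2·arcsin(0.6540) − 60° = 2 × 40.844° − 60° = 21.688°.

21.69°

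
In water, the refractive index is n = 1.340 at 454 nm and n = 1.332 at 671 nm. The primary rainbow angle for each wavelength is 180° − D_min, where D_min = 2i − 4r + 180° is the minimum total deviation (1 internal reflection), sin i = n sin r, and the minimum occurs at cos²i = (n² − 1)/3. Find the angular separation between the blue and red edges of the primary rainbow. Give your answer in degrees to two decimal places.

1.15°

At 454 nm (n = 1.340): cos²i = 0.26520 → i = 59.004°, r = 39.770°, D_min = 138.929°, rainbow angle = 41.071°.
At 671 nm (n = 1.332): cos²i = 0.25807 → i = 59.469°, r = 40.290°, D_min = 137.776°, rainbow angle = 42.224°.
Angular width = |41.071° − 42.224°| = 1.153°.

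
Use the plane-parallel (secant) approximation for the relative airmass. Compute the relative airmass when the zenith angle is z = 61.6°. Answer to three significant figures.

2.10

X = sec z = 1/cos 61.6° = 1/0.4756 = 2.1025.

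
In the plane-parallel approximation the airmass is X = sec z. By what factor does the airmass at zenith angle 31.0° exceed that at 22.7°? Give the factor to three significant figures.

X(31.0°)/X(22.7°) = sec 31.0° / sec 22.7° = cos 22.7° / cos 31.0° = 0.9225/0.8572 = 1.0763.

1.08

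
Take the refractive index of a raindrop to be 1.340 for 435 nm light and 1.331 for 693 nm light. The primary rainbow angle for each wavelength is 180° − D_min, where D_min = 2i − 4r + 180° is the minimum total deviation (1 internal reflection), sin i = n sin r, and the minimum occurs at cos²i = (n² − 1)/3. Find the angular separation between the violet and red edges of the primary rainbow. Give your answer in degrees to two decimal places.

1.30°

At 435 nm (n = 1.340): cos²i = 0.26520 → i = 59.004°, r = 39.770°, D_min = 138.929°, rainbow angle = 41.071°.
At 693 nm (n = 1.331): cos²i = 0.25719 → i = 59.527°, r = 40.356°, D_min = 137.630°, rainbow angle = 42.370°.
Angular width = |41.071° − 42.370°| = 1.299°.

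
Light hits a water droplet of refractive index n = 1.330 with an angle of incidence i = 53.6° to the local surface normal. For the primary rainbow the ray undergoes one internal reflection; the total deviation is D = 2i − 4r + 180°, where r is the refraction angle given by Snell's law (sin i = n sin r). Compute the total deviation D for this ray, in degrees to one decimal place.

138.2°

sin r = sin 53.6° / 1.330 = 0.8049/1.330 = 0.6052; r = 37.24°.
D = 2·53.6° − 4·37.24° + 180° = 107.20° − 148.97° + 180° = 138.23°.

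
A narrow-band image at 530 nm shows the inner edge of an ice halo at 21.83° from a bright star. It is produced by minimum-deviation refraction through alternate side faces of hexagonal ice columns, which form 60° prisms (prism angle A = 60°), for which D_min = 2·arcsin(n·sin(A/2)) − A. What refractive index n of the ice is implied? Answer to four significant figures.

1.310

Rearranging: n = sin((D_min + A)/2) / sin(A/2).
(D_min + A)/2 = (21.83° + 60°)/2 = 40.915°.
n = sin 40.915° / sin 30° = 0.6549 / 0.5000 = 1.3099.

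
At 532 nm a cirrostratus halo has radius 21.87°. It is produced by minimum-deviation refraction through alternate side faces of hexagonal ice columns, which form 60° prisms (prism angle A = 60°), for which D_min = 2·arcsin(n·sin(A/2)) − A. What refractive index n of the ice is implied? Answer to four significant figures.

1.310

Rearranging: n = sin((D_min + A)/2) / sin(A/2).
(D_min + A)/2 = (21.87° + 60°)/2 = 40.935°.
n = sin 40.935° / sin 30° = 0.6552 / 0.5000 = 1.3104.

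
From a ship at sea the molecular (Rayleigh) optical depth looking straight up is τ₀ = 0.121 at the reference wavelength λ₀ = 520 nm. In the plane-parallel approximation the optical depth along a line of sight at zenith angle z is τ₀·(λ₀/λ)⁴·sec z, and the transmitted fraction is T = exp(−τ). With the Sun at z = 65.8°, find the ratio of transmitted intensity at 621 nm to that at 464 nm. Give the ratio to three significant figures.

Airmass: sec 65.8° = 2.4395.
τ(621 nm) = 0.121 × (520/621)⁴ × 2.4395 = 0.121 × 0.4916 × 2.4395 = 0.1451.
τ(464 nm) = 0.121 × (520/464)⁴ × 2.4395 = 0.121 × 1.5774 × 2.4395 = 0.4656.
T(621)/T(464) = exp(τ_B − τ_A) = exp(0.3205) = 1.3778.

1.38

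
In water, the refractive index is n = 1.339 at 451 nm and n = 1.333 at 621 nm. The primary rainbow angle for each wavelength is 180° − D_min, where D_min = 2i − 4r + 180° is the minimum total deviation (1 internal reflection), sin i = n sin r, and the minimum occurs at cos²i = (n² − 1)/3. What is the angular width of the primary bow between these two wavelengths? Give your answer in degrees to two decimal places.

At 451 nm (n = 1.339): cos²i = 0.26431 → i = 59.062°, r = 39.834°, D_min = 138.786°, rainbow angle = 41.214°.
At 621 nm (n = 1.333): cos²i = 0.25896 → i = 59.410°, r = 40.225°, D_min = 137.922°, rainbow angle = 42.078°.
Angular width = |41.214° − 42.078°| = 0.865°.

0.86°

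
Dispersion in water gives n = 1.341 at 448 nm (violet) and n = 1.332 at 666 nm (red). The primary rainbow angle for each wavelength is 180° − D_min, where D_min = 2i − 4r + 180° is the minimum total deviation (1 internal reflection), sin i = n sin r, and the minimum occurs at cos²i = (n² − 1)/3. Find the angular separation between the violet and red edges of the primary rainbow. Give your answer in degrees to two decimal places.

1.29°

At 448 nm (n = 1.341): cos²i = 0.26609 → i = 58.946°, r = 39.705°, D_min = 139.071°, rainbow angle = 40.929°.
At 666 nm (n = 1.332): cos²i = 0.25807 → i = 59.469°, r = 40.290°, D_min = 137.776°, rainbow angle = 42.224°.
Angular width = |40.929° − 42.224°| = 1.295°.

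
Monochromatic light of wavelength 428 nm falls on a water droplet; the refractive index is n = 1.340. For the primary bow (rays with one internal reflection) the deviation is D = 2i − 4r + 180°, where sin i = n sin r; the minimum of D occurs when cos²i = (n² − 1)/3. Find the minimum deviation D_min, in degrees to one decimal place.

cos²i = (1.79560 − 1)/3 = 0.26520; i = arccos(0.51498) = 59.004°.
sin r = sin 59.004°/1.340 = 0.63971; r = 39.770°.
D_min = 2·59.004° − 4·39.770° + 180° = 138.929°.

138.9°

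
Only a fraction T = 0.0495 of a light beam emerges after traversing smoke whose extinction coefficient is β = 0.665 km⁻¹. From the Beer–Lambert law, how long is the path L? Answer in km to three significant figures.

4.52 km

Beer–Lambert: T = exp(−βL) ⇒ L = −ln(T)/β = −ln(0.0495)/0.665 = 3.0058/0.665 = 4.52 km.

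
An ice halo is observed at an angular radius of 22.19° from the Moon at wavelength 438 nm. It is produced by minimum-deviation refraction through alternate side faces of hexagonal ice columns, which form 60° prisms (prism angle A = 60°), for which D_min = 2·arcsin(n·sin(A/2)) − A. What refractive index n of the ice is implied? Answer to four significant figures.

1.315

Rearranging: n = sin((D_min + A)/2) / sin(A/2).
(D_min + A)/2 = (22.19° + 60°)/2 = 41.095°.
n = sin 41.095° / sin 30° = 0.6573 / 0.5000 = 1.3146.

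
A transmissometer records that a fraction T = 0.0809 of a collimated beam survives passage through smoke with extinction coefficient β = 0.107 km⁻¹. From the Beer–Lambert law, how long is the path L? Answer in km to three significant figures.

23.5 km

Beer–Lambert: T = exp(−βL) ⇒ L = −ln(T)/β = −ln(0.0809)/0.107 = 2.5145/0.107 = 23.5 km.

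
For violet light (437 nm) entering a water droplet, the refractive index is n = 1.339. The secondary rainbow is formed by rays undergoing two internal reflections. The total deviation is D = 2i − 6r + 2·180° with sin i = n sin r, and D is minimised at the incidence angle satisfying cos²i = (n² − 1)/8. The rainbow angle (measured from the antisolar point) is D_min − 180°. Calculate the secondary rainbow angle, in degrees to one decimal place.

cos²i = (1.79292 − 1)/8 = 0.09912; i = arccos(0.31483) = 71.650°.
sin r = sin 71.650°/1.339 = 0.70885; r = 45.141°.
D_min = 2·71.650° − 6·45.141° + 360° = 232.451°.
Rainbow angle = D_min − 180° = 52.451°.

52.5°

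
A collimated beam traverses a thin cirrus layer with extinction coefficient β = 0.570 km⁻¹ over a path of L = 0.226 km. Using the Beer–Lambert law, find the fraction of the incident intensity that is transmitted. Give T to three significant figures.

0.879

τ = β·L = 0.570 × 0.226 = 0.1288.
T = exp(−0.1288) = 0.8791.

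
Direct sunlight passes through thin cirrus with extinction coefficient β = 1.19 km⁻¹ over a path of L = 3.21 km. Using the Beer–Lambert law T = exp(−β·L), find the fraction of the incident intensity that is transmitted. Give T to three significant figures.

0.0219

τ = β·L = 1.19 × 3.21 = 3.8199.
T = exp(−3.8199) = 0.0219.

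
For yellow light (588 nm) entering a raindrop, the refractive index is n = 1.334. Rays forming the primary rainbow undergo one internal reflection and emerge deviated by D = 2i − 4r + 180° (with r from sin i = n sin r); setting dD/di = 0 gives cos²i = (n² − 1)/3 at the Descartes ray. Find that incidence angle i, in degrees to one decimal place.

cos²i = (1.334² − 1)/3 = (1.77956 − 1)/3 = 0.25985.
cos i = 0.50976, so i = 59.352°.

59.4°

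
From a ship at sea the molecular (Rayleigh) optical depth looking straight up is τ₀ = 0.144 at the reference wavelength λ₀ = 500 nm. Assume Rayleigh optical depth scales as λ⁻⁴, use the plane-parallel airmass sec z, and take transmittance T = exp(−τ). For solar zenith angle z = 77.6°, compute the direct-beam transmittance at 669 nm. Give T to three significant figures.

0.811

sec 77.6° = 4.6569.
τ = 0.144 × (500/669)⁴ × 4.6569 = 0.144 × 0.3120 × 4.6569 = 0.2092.
T = exp(−0.2092) = 0.8112.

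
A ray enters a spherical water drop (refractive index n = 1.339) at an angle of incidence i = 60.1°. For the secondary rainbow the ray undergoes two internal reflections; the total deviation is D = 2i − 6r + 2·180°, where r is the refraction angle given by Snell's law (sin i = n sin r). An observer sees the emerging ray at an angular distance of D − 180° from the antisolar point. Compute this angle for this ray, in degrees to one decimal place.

sin r = sin 60.1° / 1.339 = 0.8669/1.339 = 0.6474; r = 40.35°.
D = 2·60.1° − 6·40.35° + 2·180° = 120.20° − 242.08° + 360° = 238.12°.
Angle from antisolar point = D − 180° = 58.12°.

58.1°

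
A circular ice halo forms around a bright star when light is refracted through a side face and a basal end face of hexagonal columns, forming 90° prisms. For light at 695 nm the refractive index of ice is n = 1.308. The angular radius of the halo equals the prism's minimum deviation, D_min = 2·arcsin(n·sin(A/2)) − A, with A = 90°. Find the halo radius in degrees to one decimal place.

45.3°

n·sin(A/2) = 1.308 × sin 45° = 1.308 × 0.7071 = 0.9249.
D_min = 2·arcsin(0.9249) − 90° = 2 × 67.653° − 90° = 45.305°.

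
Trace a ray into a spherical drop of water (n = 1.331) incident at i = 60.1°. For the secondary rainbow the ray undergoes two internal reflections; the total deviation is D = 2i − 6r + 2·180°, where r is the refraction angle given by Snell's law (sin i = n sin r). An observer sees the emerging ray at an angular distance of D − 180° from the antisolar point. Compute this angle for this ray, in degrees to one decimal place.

56.4°

sin r = sin 60.1° / 1.331 = 0.8669/1.331 = 0.6513; r = 40.64°.
D = 2·60.1° − 6·40.64° + 2·180° = 120.20° − 243.84° + 360° = 236.36°.
Angle from antisolar point = D − 180° = 56.36°.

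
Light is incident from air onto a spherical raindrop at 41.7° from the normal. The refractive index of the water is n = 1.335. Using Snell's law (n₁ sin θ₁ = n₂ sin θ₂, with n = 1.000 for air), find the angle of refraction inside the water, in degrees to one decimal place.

29.9°

Snell: sin θ_r = sin θ_i / n = sin 41.7° / 1.335 = 0.6652 / 1.335 = 0.4983.
θ_r = arcsin(0.4983) = 29.89°.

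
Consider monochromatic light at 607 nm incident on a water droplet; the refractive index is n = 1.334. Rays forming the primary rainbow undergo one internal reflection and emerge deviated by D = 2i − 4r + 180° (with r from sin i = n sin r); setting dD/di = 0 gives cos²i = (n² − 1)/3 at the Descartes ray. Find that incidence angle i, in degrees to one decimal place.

cos²i = (1.334² − 1)/3 = (1.77956 − 1)/3 = 0.25985.
cos i = 0.50976, so i = 59.352°.

59.4°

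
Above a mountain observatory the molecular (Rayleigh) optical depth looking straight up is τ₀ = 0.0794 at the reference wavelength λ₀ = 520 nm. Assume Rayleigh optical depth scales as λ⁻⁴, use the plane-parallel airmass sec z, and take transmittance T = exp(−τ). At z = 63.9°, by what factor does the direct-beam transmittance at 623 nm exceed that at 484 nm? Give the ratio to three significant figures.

1.17

Airmass: sec 63.9° = 2.2730.
τ(623 nm) = 0.0794 × (520/623)⁴ × 2.2730 = 0.0794 × 0.4854 × 2.2730 = 0.0876.
τ(484 nm) = 0.0794 × (520/484)⁴ × 2.2730 = 0.0794 × 1.3324 × 2.2730 = 0.2405.
T(623)/T(484) = exp(τ_B − τ_A) = exp(0.1529) = 1.1652.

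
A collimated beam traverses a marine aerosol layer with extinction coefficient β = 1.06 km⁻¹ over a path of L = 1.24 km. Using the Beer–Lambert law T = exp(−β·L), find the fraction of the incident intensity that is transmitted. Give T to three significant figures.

τ = β·L = 1.06 × 1.24 = 1.3144.
T = exp(−1.3144) = 0.2686.

0.269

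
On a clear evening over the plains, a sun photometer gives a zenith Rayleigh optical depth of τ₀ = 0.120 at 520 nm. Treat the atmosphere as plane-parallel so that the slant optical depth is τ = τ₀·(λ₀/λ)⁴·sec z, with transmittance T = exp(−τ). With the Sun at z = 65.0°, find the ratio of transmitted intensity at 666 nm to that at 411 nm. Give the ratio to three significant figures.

1.86

Airmass: sec 65.0° = 2.3662.
τ(666 nm) = 0.120 × (520/666)⁴ × 2.3662 = 0.120 × 0.3716 × 2.3662 = 0.1055.
τ(411 nm) = 0.120 × (520/411)⁴ × 2.3662 = 0.120 × 2.5624 × 2.3662 = 0.7276.
T(666)/T(411) = exp(τ_B − τ_A) = exp(0.6221) = 1.8627.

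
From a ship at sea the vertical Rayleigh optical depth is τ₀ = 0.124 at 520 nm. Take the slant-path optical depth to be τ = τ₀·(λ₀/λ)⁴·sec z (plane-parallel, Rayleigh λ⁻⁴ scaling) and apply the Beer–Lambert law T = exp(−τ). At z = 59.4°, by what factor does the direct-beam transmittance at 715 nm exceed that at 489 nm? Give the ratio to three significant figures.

1.28

Airmass: sec 59.4° = 1.9645.
τ(715 nm) = 0.124 × (520/715)⁴ × 1.9645 = 0.124 × 0.2798 × 1.9645 = 0.0681.
τ(489 nm) = 0.124 × (520/489)⁴ × 1.9645 = 0.124 × 1.2787 × 1.9645 = 0.3115.
T(715)/T(489) = exp(τ_B − τ_A) = exp(0.2433) = 1.2755.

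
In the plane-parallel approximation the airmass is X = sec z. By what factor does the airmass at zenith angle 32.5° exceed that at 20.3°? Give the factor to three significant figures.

1.11

X(32.5°)/X(20.3°) = sec 32.5° / sec 20.3° = cos 20.3° / cos 32.5° = 0.9379/0.8434 = 1.1120.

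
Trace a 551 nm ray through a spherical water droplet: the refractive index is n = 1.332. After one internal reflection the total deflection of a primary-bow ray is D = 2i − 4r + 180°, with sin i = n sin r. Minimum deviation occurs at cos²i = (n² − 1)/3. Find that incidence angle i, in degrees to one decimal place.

cos²i = (1.332² − 1)/3 = (1.77422 − 1)/3 = 0.25807.
cos i = 0.50801, so i = 59.469°.

59.5°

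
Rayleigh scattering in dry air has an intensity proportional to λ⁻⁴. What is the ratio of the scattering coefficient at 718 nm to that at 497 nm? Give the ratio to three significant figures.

Rayleigh scattering ∝ λ⁻⁴, so the ratio of coefficients is the inverse fourth power of the wavelength ratio.
σ(718)/σ(497) = (497/718)⁴ = (0.6922)⁴ = 0.2296.

0.230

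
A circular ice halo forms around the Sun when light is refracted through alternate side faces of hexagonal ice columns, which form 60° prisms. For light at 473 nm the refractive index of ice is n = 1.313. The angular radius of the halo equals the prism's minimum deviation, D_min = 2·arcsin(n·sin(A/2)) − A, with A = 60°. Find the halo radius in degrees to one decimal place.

n·sin(A/2) = 1.313 × sin 30° = 1.313 × 0.5000 = 0.6565.
D_min = 2·arcsin(0.6565) − 60° = 2 × 41.033° − 60° = 22.067°.

22.1°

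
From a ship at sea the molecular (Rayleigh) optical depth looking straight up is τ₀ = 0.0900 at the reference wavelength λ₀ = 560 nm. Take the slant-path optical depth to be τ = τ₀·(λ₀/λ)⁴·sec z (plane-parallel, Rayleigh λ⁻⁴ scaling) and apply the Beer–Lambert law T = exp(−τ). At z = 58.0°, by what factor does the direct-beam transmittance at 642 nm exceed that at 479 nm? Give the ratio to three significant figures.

Airmass: sec 58.0° = 1.8871.
τ(642 nm) = 0.0900 × (560/642)⁴ × 1.8871 = 0.0900 × 0.5789 × 1.8871 = 0.0983.
τ(479 nm) = 0.0900 × (560/479)⁴ × 1.8871 = 0.0900 × 1.8681 × 1.8871 = 0.3173.
T(642)/T(479) = exp(τ_B − τ_A) = exp(0.2190) = 1.2448.

1.24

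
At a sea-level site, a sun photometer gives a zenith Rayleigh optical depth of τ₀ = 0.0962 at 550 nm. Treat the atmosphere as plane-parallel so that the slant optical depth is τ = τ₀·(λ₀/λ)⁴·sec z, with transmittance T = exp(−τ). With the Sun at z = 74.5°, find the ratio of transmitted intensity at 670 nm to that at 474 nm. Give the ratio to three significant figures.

1.63

Airmass: sec 74.5° = 3.7420.
τ(670 nm) = 0.0962 × (550/670)⁴ × 3.7420 = 0.0962 × 0.4541 × 3.7420 = 0.1635.
τ(474 nm) = 0.0962 × (550/474)⁴ × 3.7420 = 0.0962 × 1.8127 × 3.7420 = 0.6525.
T(670)/T(474) = exp(τ_B − τ_A) = exp(0.4891) = 1.6308.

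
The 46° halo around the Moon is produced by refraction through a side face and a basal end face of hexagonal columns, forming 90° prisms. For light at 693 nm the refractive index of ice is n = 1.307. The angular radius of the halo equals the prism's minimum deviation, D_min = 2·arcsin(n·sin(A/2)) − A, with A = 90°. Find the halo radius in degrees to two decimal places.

45.09°

n·sin(A/2) = 1.307 × sin 45° = 1.307 × 0.7071 = 0.9242.
D_min = 2·arcsin(0.9242) − 90° = 2 × 67.546° − 90° = 45.093°.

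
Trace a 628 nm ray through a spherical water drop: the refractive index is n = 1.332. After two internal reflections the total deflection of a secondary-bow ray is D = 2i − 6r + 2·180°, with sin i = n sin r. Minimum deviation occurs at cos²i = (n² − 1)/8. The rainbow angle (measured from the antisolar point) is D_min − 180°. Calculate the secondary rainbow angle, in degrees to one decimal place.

50.6°

cos²i = (1.77422 − 1)/8 = 0.09678; i = arccos(0.31109) = 71.875°.
sin r = sin 71.875°/1.332 = 0.71350; r = 45.520°.
D_min = 2·71.875° − 6·45.520° + 360° = 230.628°.
Rainbow angle = D_min − 180° = 50.628°.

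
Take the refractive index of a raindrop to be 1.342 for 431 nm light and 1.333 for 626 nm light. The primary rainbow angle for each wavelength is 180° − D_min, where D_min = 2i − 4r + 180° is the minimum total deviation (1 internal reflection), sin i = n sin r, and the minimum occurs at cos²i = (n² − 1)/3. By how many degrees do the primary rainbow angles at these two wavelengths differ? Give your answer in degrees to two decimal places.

At 431 nm (n = 1.342): cos²i = 0.26699 → i = 58.888°, r = 39.641°, D_min = 139.213°, rainbow angle = 40.787°.
At 626 nm (n = 1.333): cos²i = 0.25896 → i = 59.410°, r = 40.225°, D_min = 137.922°, rainbow angle = 42.078°.
Angular width = |40.787° − 42.078°| = 1.291°.

1.29°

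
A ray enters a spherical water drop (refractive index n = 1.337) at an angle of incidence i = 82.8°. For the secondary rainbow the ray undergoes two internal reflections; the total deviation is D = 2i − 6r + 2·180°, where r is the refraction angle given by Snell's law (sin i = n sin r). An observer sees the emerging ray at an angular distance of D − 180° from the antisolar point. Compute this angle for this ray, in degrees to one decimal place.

sin r = sin 82.8° / 1.337 = 0.9921/1.337 = 0.7420; r = 47.91°.
D = 2·82.8° − 6·47.91° + 2·180° = 165.60° − 287.44° + 360° = 238.16°.
Angle from antisolar point = D − 180° = 58.16°.

58.2°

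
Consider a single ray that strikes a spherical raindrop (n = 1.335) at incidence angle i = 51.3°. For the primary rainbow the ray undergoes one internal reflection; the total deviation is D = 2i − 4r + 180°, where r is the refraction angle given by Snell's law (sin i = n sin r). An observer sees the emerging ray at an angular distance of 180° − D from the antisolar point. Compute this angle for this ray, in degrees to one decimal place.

sin r = sin 51.3° / 1.335 = 0.7804/1.335 = 0.5846; r = 35.77°.
D = 2·51.3° − 4·35.77° + 180° = 102.60° − 143.10° + 180° = 139.50°.
Angle from antisolar point = 180° − D = 40.50°.

40.5°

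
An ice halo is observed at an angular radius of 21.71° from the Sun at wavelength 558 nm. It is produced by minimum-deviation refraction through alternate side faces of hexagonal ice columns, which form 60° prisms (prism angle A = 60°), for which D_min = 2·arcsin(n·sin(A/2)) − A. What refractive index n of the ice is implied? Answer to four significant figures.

1.308

Rearranging: n = sin((D_min + A)/2) / sin(A/2).
(D_min + A)/2 = (21.71° + 60°)/2 = 40.855°.
n = sin 40.855° / sin 30° = 0.6541 / 0.5000 = 1.3083.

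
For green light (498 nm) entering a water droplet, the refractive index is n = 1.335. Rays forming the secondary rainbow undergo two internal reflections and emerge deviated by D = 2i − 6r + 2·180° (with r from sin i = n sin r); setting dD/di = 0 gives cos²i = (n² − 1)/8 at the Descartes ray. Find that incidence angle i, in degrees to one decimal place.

71.8°

cos²i = (1.335² − 1)/8 = (1.78222 − 1)/8 = 0.09778.
cos i = 0.31269, so i = 71.778°.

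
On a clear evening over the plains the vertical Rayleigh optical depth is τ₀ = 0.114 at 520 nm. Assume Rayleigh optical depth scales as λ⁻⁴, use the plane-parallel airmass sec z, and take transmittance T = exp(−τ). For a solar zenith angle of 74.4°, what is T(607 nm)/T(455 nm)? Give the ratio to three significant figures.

1.64

Airmass: sec 74.4° = 3.7186.
τ(607 nm) = 0.114 × (520/607)⁴ × 3.7186 = 0.114 × 0.5386 × 3.7186 = 0.2283.
τ(455 nm) = 0.114 × (520/455)⁴ × 3.7186 = 0.114 × 1.7060 × 3.7186 = 0.7232.
T(607)/T(455) = exp(τ_B − τ_A) = exp(0.4949) = 1.6403.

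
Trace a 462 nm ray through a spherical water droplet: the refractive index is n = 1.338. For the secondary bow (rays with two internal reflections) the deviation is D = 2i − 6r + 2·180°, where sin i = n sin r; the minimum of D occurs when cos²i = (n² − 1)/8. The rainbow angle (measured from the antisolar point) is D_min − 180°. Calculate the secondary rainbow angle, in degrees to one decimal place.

52.2°

cos²i = (1.79024 − 1)/8 = 0.09878; i = arccos(0.31429) = 71.682°.
sin r = sin 71.682°/1.338 = 0.70951; r = 45.195°.
D_min = 2·71.682° − 6·45.195° + 360° = 232.193°.
Rainbow angle = D_min − 180° = 52.193°.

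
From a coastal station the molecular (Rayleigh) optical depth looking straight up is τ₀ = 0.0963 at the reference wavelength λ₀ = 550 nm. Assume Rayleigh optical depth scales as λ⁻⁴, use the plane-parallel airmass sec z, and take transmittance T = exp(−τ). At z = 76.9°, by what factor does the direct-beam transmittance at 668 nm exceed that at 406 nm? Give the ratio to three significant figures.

3.44

Airmass: sec 76.9° = 4.4121.
τ(668 nm) = 0.0963 × (550/668)⁴ × 4.4121 = 0.0963 × 0.4596 × 4.4121 = 0.1953.
τ(406 nm) = 0.0963 × (550/406)⁴ × 4.4121 = 0.0963 × 3.3678 × 4.4121 = 1.4309.
T(668)/T(406) = exp(τ_B − τ_A) = exp(1.2357) = 3.4406.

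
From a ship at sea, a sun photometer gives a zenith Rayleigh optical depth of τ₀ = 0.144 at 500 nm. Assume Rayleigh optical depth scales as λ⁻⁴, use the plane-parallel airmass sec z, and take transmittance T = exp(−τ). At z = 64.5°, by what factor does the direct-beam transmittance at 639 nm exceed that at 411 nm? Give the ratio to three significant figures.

1.84

Airmass: sec 64.5° = 2.3228.
τ(639 nm) = 0.144 × (500/639)⁴ × 2.3228 = 0.144 × 0.3749 × 2.3228 = 0.1254.
τ(411 nm) = 0.144 × (500/411)⁴ × 2.3228 = 0.144 × 2.1903 × 2.3228 = 0.7326.
T(639)/T(411) = exp(τ_B − τ_A) = exp(0.6073) = 1.8354.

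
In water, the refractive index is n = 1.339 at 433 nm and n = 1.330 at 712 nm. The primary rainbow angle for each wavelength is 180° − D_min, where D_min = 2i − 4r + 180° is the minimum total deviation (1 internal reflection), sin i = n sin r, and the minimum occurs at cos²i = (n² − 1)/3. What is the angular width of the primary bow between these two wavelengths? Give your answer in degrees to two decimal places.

1.30°

At 433 nm (n = 1.339): cos²i = 0.26431 → i = 59.062°, r = 39.834°, D_min = 138.786°, rainbow angle = 41.214°.
At 712 nm (n = 1.330): cos²i = 0.25630 → i = 59.585°, r = 40.422°, D_min = 137.484°, rainbow angle = 42.516°.
Angular width = |41.214° − 42.516°| = 1.303°.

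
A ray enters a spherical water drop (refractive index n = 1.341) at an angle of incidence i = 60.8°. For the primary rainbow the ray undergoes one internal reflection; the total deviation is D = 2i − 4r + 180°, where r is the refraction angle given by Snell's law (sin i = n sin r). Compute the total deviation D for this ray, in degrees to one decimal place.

sin r = sin 60.8° / 1.341 = 0.8729/1.341 = 0.6509; r = 40.61°.
D = 2·60.8° − 4·40.61° + 180° = 121.60° − 162.45° + 180° = 139.15°.

139.1°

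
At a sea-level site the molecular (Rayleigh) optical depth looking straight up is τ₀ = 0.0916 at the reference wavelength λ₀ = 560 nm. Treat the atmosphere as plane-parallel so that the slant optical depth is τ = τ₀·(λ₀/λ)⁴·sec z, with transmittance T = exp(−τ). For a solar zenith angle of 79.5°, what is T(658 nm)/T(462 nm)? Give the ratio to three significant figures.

Airmass: sec 79.5° = 5.4874.
τ(658 nm) = 0.0916 × (560/658)⁴ × 5.4874 = 0.0916 × 0.5246 × 5.4874 = 0.2637.
τ(462 nm) = 0.0916 × (560/462)⁴ × 5.4874 = 0.0916 × 2.1587 × 5.4874 = 1.0850.
T(658)/T(462) = exp(τ_B − τ_A) = exp(0.8213) = 2.2735.

2.27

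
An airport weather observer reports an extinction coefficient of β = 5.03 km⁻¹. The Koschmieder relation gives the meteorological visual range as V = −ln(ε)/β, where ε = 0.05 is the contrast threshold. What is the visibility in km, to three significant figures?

0.596 km

V = −ln(0.05) / 5.03 = 2.996 / 5.03 = 0.5956 km.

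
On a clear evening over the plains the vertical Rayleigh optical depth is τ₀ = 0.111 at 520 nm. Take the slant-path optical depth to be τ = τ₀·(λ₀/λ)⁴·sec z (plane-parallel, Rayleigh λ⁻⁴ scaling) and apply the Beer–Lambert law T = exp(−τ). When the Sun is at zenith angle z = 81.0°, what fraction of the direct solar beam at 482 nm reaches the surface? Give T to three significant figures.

0.382

sec 81.0° = 6.3925.
τ = 0.111 × (520/482)⁴ × 6.3925 = 0.111 × 1.3546 × 6.3925 = 0.9612.
T = exp(−0.9612) = 0.3824.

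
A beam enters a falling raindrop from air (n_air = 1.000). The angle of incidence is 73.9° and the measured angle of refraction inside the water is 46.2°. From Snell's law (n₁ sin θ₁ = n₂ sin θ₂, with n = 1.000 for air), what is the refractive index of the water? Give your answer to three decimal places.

n = sin θ_i / sin θ_r = sin 73.9° / sin 46.2° = 0.9608 / 0.7218 = 1.3312.

1.331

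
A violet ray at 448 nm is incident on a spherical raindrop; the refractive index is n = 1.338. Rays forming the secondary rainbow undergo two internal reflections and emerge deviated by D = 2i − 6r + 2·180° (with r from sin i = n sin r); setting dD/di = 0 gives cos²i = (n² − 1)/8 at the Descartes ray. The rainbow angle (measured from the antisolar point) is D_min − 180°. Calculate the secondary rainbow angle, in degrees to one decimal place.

52.2°

cos²i = (1.79024 − 1)/8 = 0.09878; i = arccos(0.31429) = 71.682°.
sin r = sin 71.682°/1.338 = 0.70951; r = 45.195°.
D_min = 2·71.682° − 6·45.195° + 360° = 232.193°.
Rainbow angle = D_min − 180° = 52.193°.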